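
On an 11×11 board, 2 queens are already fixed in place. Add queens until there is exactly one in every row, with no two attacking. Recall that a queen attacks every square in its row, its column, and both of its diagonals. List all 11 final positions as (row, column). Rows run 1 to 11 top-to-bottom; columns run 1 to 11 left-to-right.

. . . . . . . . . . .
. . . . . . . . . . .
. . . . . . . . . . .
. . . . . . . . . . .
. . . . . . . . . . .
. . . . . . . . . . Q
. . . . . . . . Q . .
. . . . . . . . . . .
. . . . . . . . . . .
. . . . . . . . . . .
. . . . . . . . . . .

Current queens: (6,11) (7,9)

Row 1: attacked by (6,11)→{6,11}; (7,9)→{3,9}. Safe: 1, 2, 4, 5, 7, 8, 10. Place at column 2.
Row 2: attacked by (1,2)→{1,2,3}; (6,11)→{7,11}; (7,9)→{4,9}. Safe: 5, 6, 8, 10. Place at column 5.
Row 3: attacked by (1,2)→{2,4}; (2,5)→{4,5,6}; (6,11)→{8,11}; (7,9)→{5,9}. Safe: 1, 3, 7, 10. Place at column 7.
Row 4: attacked by (1,2)→{2,5}; (2,5)→{3,5,7}; (3,7)→{6,7,8}; (6,11)→{9,11}; (7,9)→{6,9}. Safe: 1, 4, 10. Place at column 4.
Row 5: attacked by (1,2)→{2,6}; (2,5)→{2,5,8}; (3,7)→{5,7,9}; (4,4)→{3,4,5}; (6,11)→{10,11}; (7,9)→{7,9,11}. Safe: 1. Place at column 1.
Row 8: attacked by (1,2)→{2,9}; (2,5)→{5,11}; (3,7)→{2,7}; (4,4)→{4,8}; (5,1)→{1,4}; (6,11)→{9,11}; (7,9)→{8,9,10}. Safe: 3, 6. Place at column 3.
Row 9: attacked by (1,2)→{2,10}; (2,5)→{5}; (3,7)→{1,7}; (4,4)→{4,9}; (5,1)→{1,5}; (6,11)→{8,11}; (7,9)→{7,9,11}; (8,3)→{2,3,4}. Safe: 6. Place at column 6.
Row 10: attacked by (1,2)→{2,11}; (2,5)→{5}; (3,7)→{7}; (4,4)→{4,10}; (5,1)→{1,6}; (6,11)→{7,11}; (7,9)→{6,9}; (8,3)→{1,3,5}; (9,6)→{5,6,7}. Safe: 8. Place at column 8.
Row 11: attacked by (1,2)→{2}; (2,5)→{5}; (3,7)→{7}; (4,4)→{4,11}; (5,1)→{1,7}; (6,11)→{6,11}; (7,9)→{5,9}; (8,3)→{3,6}; (9,6)→{4,6,8}; (10,8)→{7,8,9}. Safe: 10. Place at column 10.
Columns [2, 5, 7, 4, 1, 11, 9, 3, 6, 8, 10], r−c [-1, -3, -4, 0, 4, -5, -2, 5, 3, 2, 1], r+c [3, 7, 10, 8, 6, 17, 16, 11, 15, 18, 21] are all distinct, so no two queens attack.

(1,2) (2,5) (3,7) (4,4) (5,1) (6,11) (7,9) (8,3) (9,6) (10,8) (11,10)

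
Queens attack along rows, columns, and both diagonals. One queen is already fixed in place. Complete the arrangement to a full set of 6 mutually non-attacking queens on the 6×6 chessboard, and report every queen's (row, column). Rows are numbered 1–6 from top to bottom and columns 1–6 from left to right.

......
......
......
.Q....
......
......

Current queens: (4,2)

(1,4) (2,1) (3,5) (4,2) (5,6) (6,3)

Row 1: attacked by (4,2)→{2,5}. Safe: 1, 3, 4, 6. Place at column 4.
Row 2: attacked by (1,4)→{3,4,5}; (4,2)→{2,4}. Safe: 1, 6. Place at column 1.
Row 3: attacked by (1,4)→{2,4,6}; (2,1)→{1,2}; (4,2)→{1,2,3}. Safe: 5. Place at column 5.
Row 5: attacked by (1,4)→{4}; (2,1)→{1,4}; (3,5)→{3,5}; (4,2)→{1,2,3}. Safe: 6. Place at column 6.
Row 6: attacked by (1,4)→{4}; (2,1)→{1,5}; (3,5)→{2,5}; (4,2)→{2,4}; (5,6)→{5,6}. Safe: 3. Place at column 3.
Columns [4, 1, 5, 2, 6, 3], r−c [-3, 1, -2, 2, -1, 3], r+c [5, 3, 8, 6, 11, 9] are all distinct, so no two queens attack.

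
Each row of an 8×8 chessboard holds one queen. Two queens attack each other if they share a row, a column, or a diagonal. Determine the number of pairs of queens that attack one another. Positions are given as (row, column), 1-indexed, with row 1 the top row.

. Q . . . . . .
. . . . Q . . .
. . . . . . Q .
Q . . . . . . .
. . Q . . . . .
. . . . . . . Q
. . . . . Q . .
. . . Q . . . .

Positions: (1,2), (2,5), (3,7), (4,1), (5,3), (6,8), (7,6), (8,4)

All columns are distinct and no two queens satisfy |Δrow| = |Δcol|, so no pair attacks.

0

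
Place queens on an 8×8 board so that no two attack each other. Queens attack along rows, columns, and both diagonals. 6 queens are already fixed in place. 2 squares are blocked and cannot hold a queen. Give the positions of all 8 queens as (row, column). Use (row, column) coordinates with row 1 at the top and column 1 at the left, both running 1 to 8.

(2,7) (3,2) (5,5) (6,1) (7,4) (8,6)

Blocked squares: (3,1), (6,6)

Row 1: attacked by (2,7)→{6,7,8}; (3,2)→{2,4}; (5,5)→{1,5}; (6,1)→{1,6}; (7,4)→{4}; (8,6)→{6}. Safe: 3. Place at column 3.
Row 4: attacked by (1,3)→{3,6}; (2,7)→{5,7}; (3,2)→{1,2,3}; (5,5)→{4,5,6}; (6,1)→{1,3}; (7,4)→{1,4,7}; (8,6)→{2,6}. Safe: 8. Place at column 8.
Columns [3, 7, 2, 8, 5, 1, 4, 6], r−c [-2, -5, 1, -4, 0, 5, 3, 2], r+c [4, 9, 5, 12, 10, 7, 11, 14] are all distinct, so no two queens attack.

(1,3) (2,7) (3,2) (4,8) (5,5) (6,1) (7,4) (8,6)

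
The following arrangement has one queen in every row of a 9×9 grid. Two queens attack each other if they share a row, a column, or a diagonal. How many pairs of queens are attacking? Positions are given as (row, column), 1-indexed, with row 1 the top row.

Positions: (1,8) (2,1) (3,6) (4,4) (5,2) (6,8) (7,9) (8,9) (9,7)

5

Same column: (1,8)–(6,8) (column 8); (7,9)–(8,9) (column 9).
Same diagonal: (1,8)–(3,6) (|1−3| = |8−6| = 2); (6,8)–(7,9) (|6−7| = |8−9| = 1); (7,9)–(9,7) (|7−9| = |9−7| = 2).
Total attacking pairs: 5.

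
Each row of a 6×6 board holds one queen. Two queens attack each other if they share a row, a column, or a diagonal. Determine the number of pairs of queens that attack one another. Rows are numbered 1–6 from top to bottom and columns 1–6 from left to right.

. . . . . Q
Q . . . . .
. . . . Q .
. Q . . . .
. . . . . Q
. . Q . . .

Same column: (1,6)–(5,6) (column 6).
Total attacking pairs: 1.

1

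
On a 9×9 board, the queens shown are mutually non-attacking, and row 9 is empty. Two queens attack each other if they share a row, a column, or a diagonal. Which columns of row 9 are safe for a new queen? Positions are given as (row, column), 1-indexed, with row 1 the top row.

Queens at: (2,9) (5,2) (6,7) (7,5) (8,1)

(2,9) attacks row 9 at column 9 and diagonals 2.
(5,2) attacks row 9 at column 2 and diagonals 6.
(6,7) attacks row 9 at column 7 and diagonals 4.
(7,5) attacks row 9 at column 5 and diagonals 3, 7.
(8,1) attacks row 9 at column 1 and diagonals 2.
Attacked columns: {1, 2, 3, 4, 5, 6, 7, 9}. Safe: {8}.

columns 8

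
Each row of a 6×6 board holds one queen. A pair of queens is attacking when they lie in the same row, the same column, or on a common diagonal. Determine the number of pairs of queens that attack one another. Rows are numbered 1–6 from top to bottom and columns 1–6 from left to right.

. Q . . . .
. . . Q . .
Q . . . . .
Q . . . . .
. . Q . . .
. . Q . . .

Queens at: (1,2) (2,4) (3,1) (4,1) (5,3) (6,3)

4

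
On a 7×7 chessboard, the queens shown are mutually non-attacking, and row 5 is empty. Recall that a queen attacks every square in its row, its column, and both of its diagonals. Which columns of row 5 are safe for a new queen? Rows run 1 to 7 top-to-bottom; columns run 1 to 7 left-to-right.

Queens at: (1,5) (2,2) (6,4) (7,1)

columns 6, 7

(1,5) attacks row 5 at column 5 and diagonals 1.
(2,2) attacks row 5 at column 2 and diagonals 5.
(6,4) attacks row 5 at column 4 and diagonals 3, 5.
(7,1) attacks row 5 at column 1 and diagonals 3.
Attacked columns: {1, 2, 3, 4, 5}. Safe: {6, 7}.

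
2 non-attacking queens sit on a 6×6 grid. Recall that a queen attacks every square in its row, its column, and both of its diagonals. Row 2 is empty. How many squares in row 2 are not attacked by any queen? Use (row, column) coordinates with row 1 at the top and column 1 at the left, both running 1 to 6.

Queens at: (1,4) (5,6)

(1,4) attacks row 2 at column 4 and diagonals 3, 5.
(5,6) attacks row 2 at column 6 and diagonals 3.
Attacked columns: {3, 4, 5, 6}. Safe: {1, 2}.

2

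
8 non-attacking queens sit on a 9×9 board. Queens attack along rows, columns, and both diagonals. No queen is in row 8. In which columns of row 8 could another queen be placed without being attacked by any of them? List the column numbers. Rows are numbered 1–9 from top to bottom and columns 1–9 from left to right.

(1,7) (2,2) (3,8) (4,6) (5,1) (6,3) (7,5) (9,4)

(1,7) attacks row 8 at column 7.
(2,2) attacks row 8 at column 2 and diagonals 8.
(3,8) attacks row 8 at column 8 and diagonals 3.
(4,6) attacks row 8 at column 6 and diagonals 2.
(5,1) attacks row 8 at column 1 and diagonals 4.
(6,3) attacks row 8 at column 3 and diagonals 1, 5.
(7,5) attacks row 8 at column 5 and diagonals 4, 6.
(9,4) attacks row 8 at column 4 and diagonals 3, 5.
Attacked columns: {1, 2, 3, 4, 5, 6, 7, 8}. Safe: {9}.

columns 9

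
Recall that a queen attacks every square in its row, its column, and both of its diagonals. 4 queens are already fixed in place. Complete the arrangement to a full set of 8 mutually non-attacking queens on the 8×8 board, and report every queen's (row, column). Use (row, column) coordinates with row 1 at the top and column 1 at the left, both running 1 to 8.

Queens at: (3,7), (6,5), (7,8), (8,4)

Row 1: attacked by (3,7)→{5,7}; (6,5)→{5}; (7,8)→{2,8}; (8,4)→{4}. Safe: 1, 3, 6. Place at column 6.
Row 2: attacked by (1,6)→{5,6,7}; (3,7)→{6,7,8}; (6,5)→{1,5}; (7,8)→{3,8}; (8,4)→{4}. Safe: 2. Place at column 2.
Row 4: attacked by (1,6)→{3,6}; (2,2)→{2,4}; (3,7)→{6,7,8}; (6,5)→{3,5,7}; (7,8)→{5,8}; (8,4)→{4,8}. Safe: 1. Place at column 1.
Row 5: attacked by (1,6)→{2,6}; (2,2)→{2,5}; (3,7)→{5,7}; (4,1)→{1,2}; (6,5)→{4,5,6}; (7,8)→{6,8}; (8,4)→{1,4,7}. Safe: 3. Place at column 3.
Columns [6, 2, 7, 1, 3, 5, 8, 4], r−c [-5, 0, -4, 3, 2, 1, -1, 4], r+c [7, 4, 10, 5, 8, 11, 15, 12] are all distinct, so no two queens attack.

(1,6) (2,2) (3,7) (4,1) (5,3) (6,5) (7,8) (8,4)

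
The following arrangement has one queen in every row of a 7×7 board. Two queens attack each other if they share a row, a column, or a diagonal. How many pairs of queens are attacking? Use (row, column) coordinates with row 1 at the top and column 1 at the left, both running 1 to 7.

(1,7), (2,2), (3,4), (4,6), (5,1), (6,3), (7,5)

0

All columns are distinct and no two queens satisfy |Δrow| = |Δcol|, so no pair attacks.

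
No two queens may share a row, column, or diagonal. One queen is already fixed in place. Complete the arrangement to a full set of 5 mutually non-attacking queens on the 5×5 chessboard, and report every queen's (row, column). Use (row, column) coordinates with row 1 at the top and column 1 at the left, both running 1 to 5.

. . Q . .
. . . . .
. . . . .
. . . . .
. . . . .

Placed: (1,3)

(1,3) (2,5) (3,2) (4,4) (5,1)

Row 2: attacked by (1,3)→{2,3,4}. Safe: 1, 5. Place at column 5.
Row 3: attacked by (1,3)→{1,3,5}; (2,5)→{4,5}. Safe: 2. Place at column 2.
Row 4: attacked by (1,3)→{3}; (2,5)→{3,5}; (3,2)→{1,2,3}. Safe: 4. Place at column 4.
Row 5: attacked by (1,3)→{3}; (2,5)→{2,5}; (3,2)→{2,4}; (4,4)→{3,4,5}. Safe: 1. Place at column 1.
Columns [3, 5, 2, 4, 1], r−c [-2, -3, 1, 0, 4], r+c [4, 7, 5, 8, 6] are all distinct, so no two queens attack.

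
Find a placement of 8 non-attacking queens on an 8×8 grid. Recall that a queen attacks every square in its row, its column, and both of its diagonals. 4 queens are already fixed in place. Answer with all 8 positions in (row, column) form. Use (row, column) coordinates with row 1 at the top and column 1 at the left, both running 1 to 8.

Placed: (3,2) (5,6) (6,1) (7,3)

(1,7) (2,4) (3,2) (4,8) (5,6) (6,1) (7,3) (8,5)

Row 1: attacked by (3,2)→{2,4}; (5,6)→{2,6}; (6,1)→{1,6}; (7,3)→{3}. Safe: 5, 7, 8. Place at column 7.
Row 2: attacked by (1,7)→{6,7,8}; (3,2)→{1,2,3}; (5,6)→{3,6}; (6,1)→{1,5}; (7,3)→{3,8}. Safe: 4. Place at column 4.
Row 4: attacked by (1,7)→{4,7}; (2,4)→{2,4,6}; (3,2)→{1,2,3}; (5,6)→{5,6,7}; (6,1)→{1,3}; (7,3)→{3,6}. Safe: 8. Place at column 8.
Row 8: attacked by (1,7)→{7}; (2,4)→{4}; (3,2)→{2,7}; (4,8)→{4,8}; (5,6)→{3,6}; (6,1)→{1,3}; (7,3)→{2,3,4}. Safe: 5. Place at column 5.
Columns [7, 4, 2, 8, 6, 1, 3, 5], r−c [-6, -2, 1, -4, -1, 5, 4, 3], r+c [8, 6, 5, 12, 11, 7, 10, 13] are all distinct, so no two queens attack.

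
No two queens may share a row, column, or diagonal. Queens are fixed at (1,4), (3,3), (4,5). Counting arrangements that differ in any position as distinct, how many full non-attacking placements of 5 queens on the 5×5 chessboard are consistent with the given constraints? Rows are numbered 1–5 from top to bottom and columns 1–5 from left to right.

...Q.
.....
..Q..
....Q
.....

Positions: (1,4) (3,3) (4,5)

Branch on row 2: col 1 → 1.
Sum: 1 = 1.

1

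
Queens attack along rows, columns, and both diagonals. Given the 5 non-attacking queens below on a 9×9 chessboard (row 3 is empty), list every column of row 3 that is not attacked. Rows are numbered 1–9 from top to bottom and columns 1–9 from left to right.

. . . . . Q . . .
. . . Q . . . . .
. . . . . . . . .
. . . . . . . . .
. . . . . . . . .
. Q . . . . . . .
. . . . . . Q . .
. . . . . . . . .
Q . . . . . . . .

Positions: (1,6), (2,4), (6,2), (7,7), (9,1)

columns 9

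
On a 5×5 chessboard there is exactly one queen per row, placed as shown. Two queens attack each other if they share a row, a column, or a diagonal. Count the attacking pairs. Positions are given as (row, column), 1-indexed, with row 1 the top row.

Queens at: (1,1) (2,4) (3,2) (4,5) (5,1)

2

Same column: (1,1)–(5,1) (column 1).
Same diagonal: (2,4)–(5,1) (|2−5| = |4−1| = 3).
Total attacking pairs: 2.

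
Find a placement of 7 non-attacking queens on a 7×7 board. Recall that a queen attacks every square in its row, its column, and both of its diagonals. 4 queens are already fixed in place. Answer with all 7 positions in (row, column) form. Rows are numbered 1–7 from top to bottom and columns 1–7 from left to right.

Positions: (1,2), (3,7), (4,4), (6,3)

Row 2: attacked by (1,2)→{1,2,3}; (3,7)→{6,7}; (4,4)→{2,4,6}; (6,3)→{3,7}. Safe: 5. Place at column 5.
Row 5: attacked by (1,2)→{2,6}; (2,5)→{2,5}; (3,7)→{5,7}; (4,4)→{3,4,5}; (6,3)→{2,3,4}. Safe: 1. Place at column 1.
Row 7: attacked by (1,2)→{2}; (2,5)→{5}; (3,7)→{3,7}; (4,4)→{1,4,7}; (5,1)→{1,3}; (6,3)→{2,3,4}. Safe: 6. Place at column 6.
Columns [2, 5, 7, 4, 1, 3, 6], r−c [-1, -3, -4, 0, 4, 3, 1], r+c [3, 7, 10, 8, 6, 9, 13] are all distinct, so no two queens attack.

(1,2) (2,5) (3,7) (4,4) (5,1) (6,3) (7,6)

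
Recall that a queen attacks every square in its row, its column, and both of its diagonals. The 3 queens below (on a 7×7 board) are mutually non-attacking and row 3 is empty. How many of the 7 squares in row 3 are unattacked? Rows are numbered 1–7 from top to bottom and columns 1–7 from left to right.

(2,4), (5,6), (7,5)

2

(2,4) attacks row 3 at column 4 and diagonals 3, 5.
(5,6) attacks row 3 at column 6 and diagonals 4.
(7,5) attacks row 3 at column 5 and diagonals 1.
Attacked columns: {1, 3, 4, 5, 6}. Safe: {2, 7}.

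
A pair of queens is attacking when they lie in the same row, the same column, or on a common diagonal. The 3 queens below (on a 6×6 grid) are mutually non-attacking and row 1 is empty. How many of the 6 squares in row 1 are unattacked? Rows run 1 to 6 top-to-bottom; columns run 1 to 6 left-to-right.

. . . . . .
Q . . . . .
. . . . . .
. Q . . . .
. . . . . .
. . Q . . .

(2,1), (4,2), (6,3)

(2,1) attacks row 1 at column 1 and diagonals 2.
(4,2) attacks row 1 at column 2 and diagonals 5.
(6,3) attacks row 1 at column 3.
Attacked columns: {1, 2, 3, 5}. Safe: {4, 6}.

2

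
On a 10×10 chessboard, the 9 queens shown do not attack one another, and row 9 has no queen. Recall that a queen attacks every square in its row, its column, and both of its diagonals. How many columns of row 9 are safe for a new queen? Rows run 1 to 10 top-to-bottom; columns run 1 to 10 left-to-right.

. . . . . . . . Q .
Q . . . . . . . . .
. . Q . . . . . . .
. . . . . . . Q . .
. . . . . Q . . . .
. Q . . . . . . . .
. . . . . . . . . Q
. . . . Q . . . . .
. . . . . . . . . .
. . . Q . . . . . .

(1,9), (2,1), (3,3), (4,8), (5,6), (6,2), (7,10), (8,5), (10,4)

1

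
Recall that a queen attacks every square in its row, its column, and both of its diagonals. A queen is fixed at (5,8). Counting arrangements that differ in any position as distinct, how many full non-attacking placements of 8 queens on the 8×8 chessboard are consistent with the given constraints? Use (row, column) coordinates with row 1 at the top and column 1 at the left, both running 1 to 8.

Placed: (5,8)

Branch on row 1: col 1 → 1; col 2 → 1; col 3 → 4; col 5 → 5; col 6 → 4; col 7 → 3.
Sum: 1 + 1 + 4 + 5 + 4 + 3 = 18.

18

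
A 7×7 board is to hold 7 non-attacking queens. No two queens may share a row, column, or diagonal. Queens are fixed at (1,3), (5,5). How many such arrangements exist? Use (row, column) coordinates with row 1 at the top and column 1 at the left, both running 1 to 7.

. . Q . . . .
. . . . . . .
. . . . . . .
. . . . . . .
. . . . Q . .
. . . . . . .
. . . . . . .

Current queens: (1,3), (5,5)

Branch on row 2: col 1 → 1; col 6 → 0; col 7 → 1.
Sum: 1 + 0 + 1 = 2.

2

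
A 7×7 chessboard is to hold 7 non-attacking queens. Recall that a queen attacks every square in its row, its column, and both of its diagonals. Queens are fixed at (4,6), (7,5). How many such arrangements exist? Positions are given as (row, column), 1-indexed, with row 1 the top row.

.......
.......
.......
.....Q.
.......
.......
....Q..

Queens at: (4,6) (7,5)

2

Branch on row 1: col 1 → 0; col 2 → 0; col 4 → 1; col 7 → 1.
Sum: 0 + 0 + 1 + 1 = 2.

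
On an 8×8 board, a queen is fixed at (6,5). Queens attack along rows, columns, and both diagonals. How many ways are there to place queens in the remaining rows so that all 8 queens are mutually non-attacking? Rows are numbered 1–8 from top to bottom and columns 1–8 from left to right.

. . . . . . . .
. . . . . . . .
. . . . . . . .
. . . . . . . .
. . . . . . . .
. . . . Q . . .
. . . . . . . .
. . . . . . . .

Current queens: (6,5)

12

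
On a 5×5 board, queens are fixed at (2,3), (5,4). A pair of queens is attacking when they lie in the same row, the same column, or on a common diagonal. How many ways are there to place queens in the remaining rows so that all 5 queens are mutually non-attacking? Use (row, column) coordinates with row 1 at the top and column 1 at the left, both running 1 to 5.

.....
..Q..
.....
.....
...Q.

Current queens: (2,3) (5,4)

1

Branch on row 1: col 1 → 1; col 5 → 0.
Sum: 1 + 0 = 1.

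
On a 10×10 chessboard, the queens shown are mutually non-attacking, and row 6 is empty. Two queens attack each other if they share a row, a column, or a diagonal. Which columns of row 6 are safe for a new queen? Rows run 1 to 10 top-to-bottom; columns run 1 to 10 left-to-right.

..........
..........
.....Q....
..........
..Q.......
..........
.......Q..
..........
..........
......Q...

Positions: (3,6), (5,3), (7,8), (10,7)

columns 1, 5, 10

(3,6) attacks row 6 at column 6 and diagonals 3, 9.
(5,3) attacks row 6 at column 3 and diagonals 2, 4.
(7,8) attacks row 6 at column 8 and diagonals 7, 9.
(10,7) attacks row 6 at column 7 and diagonals 3.
Attacked columns: {2, 3, 4, 6, 7, 8, 9}. Safe: {1, 5, 10}.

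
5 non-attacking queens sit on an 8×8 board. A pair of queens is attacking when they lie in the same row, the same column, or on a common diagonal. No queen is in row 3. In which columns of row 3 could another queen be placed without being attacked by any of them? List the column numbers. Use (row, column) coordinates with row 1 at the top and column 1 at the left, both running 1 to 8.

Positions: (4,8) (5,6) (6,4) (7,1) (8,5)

columns 2, 3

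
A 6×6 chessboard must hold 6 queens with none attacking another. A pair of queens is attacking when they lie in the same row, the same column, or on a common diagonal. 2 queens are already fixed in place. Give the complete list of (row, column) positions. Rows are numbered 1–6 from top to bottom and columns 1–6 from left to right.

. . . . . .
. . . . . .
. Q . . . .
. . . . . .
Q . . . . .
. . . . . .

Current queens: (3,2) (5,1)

(1,3) (2,6) (3,2) (4,5) (5,1) (6,4)

Row 1: attacked by (3,2)→{2,4}; (5,1)→{1,5}. Safe: 3, 6. Place at column 3.
Row 2: attacked by (1,3)→{2,3,4}; (3,2)→{1,2,3}; (5,1)→{1,4}. Safe: 5, 6. Place at column 6.
Row 4: attacked by (1,3)→{3,6}; (2,6)→{4,6}; (3,2)→{1,2,3}; (5,1)→{1,2}. Safe: 5. Place at column 5.
Row 6: attacked by (1,3)→{3}; (2,6)→{2,6}; (3,2)→{2,5}; (4,5)→{3,5}; (5,1)→{1,2}. Safe: 4. Place at column 4.
Columns [3, 6, 2, 5, 1, 4], r−c [-2, -4, 1, -1, 4, 2], r+c [4, 8, 5, 9, 6, 10] are all distinct, so no two queens attack.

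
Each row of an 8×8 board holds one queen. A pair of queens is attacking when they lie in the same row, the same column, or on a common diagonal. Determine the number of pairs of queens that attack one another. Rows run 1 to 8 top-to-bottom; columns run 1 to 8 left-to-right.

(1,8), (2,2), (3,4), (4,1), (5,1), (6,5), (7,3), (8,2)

4

Same column: (2,2)–(8,2) (column 2); (4,1)–(5,1) (column 1).
Same diagonal: (5,1)–(7,3) (|5−7| = |1−3| = 2); (7,3)–(8,2) (|7−8| = |3−2| = 1).
Total attacking pairs: 4.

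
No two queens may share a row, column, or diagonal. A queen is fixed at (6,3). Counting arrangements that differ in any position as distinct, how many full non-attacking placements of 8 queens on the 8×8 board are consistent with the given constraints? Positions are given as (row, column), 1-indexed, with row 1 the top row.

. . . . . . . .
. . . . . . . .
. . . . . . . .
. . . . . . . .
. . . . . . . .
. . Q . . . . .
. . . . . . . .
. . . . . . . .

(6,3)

4

Branch on row 1: col 1 → 0; col 2 → 0; col 4 → 2; col 5 → 1; col 6 → 1; col 7 → 0.
Sum: 0 + 0 + 2 + 1 + 1 + 0 = 4.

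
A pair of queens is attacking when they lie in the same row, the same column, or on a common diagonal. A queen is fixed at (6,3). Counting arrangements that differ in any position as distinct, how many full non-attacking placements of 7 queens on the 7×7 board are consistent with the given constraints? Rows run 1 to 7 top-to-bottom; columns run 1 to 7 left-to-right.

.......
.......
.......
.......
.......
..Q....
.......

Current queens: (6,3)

6

Branch on row 1: col 1 → 0; col 2 → 3; col 4 → 1; col 5 → 0; col 6 → 1; col 7 → 1.
Sum: 0 + 3 + 1 + 0 + 1 + 1 = 6.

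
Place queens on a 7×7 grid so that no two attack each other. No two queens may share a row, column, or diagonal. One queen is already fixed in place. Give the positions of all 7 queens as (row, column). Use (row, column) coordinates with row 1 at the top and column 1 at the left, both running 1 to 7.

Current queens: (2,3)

Row 1: attacked by (2,3)→{2,3,4}. Safe: 1, 5, 6, 7. Place at column 1.
Row 3: attacked by (1,1)→{1,3}; (2,3)→{2,3,4}. Safe: 5, 6, 7. Place at column 5.
Row 4: attacked by (1,1)→{1,4}; (2,3)→{1,3,5}; (3,5)→{4,5,6}. Safe: 2, 7. Place at column 7.
Row 5: attacked by (1,1)→{1,5}; (2,3)→{3,6}; (3,5)→{3,5,7}; (4,7)→{6,7}. Safe: 2, 4. Place at column 2.
Row 6: attacked by (1,1)→{1,6}; (2,3)→{3,7}; (3,5)→{2,5}; (4,7)→{5,7}; (5,2)→{1,2,3}. Safe: 4. Place at column 4.
Row 7: attacked by (1,1)→{1,7}; (2,3)→{3}; (3,5)→{1,5}; (4,7)→{4,7}; (5,2)→{2,4}; (6,4)→{3,4,5}. Safe: 6. Place at column 6.
Columns [1, 3, 5, 7, 2, 4, 6], r−c [0, -1, -2, -3, 3, 2, 1], r+c [2, 5, 8, 11, 7, 10, 13] are all distinct, so no two queens attack.

(1,1) (2,3) (3,5) (4,7) (5,2) (6,4) (7,6)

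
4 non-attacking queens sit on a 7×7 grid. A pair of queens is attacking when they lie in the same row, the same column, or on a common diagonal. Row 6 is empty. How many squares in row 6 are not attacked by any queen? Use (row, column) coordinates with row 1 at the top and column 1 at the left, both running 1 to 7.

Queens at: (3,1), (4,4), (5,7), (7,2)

1

(3,1) attacks row 6 at column 1 and diagonals 4.
(4,4) attacks row 6 at column 4 and diagonals 2, 6.
(5,7) attacks row 6 at column 7 and diagonals 6.
(7,2) attacks row 6 at column 2 and diagonals 1, 3.
Attacked columns: {1, 2, 3, 4, 6, 7}. Safe: {5}.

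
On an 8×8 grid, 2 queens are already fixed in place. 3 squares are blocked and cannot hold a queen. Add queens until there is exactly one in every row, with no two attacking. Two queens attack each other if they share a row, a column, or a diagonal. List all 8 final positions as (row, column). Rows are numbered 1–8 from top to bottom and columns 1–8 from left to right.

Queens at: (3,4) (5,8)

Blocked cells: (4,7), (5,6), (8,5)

(1,7) (2,2) (3,4) (4,1) (5,8) (6,5) (7,3) (8,6)

Row 1: attacked by (3,4)→{2,4,6}; (5,8)→{4,8}. Safe: 1, 3, 5, 7. Place at column 7.
Row 2: attacked by (1,7)→{6,7,8}; (3,4)→{3,4,5}; (5,8)→{5,8}. Safe: 1, 2. Place at column 2.
Row 4: attacked by (1,7)→{4,7}; (2,2)→{2,4}; (3,4)→{3,4,5}; (5,8)→{7,8}. Blocked: 7. Safe: 1, 6. Place at column 1.
Row 6: attacked by (1,7)→{2,7}; (2,2)→{2,6}; (3,4)→{1,4,7}; (4,1)→{1,3}; (5,8)→{7,8}. Safe: 5. Place at column 5.
Row 7: attacked by (1,7)→{1,7}; (2,2)→{2,7}; (3,4)→{4,8}; (4,1)→{1,4}; (5,8)→{6,8}; (6,5)→{4,5,6}. Safe: 3. Place at column 3.
Row 8: attacked by (1,7)→{7}; (2,2)→{2,8}; (3,4)→{4}; (4,1)→{1,5}; (5,8)→{5,8}; (6,5)→{3,5,7}; (7,3)→{2,3,4}. Blocked: 5. Safe: 6. Place at column 6.
Columns [7, 2, 4, 1, 8, 5, 3, 6], r−c [-6, 0, -1, 3, -3, 1, 4, 2], r+c [8, 4, 7, 5, 13, 11, 10, 14] are all distinct, so no two queens attack.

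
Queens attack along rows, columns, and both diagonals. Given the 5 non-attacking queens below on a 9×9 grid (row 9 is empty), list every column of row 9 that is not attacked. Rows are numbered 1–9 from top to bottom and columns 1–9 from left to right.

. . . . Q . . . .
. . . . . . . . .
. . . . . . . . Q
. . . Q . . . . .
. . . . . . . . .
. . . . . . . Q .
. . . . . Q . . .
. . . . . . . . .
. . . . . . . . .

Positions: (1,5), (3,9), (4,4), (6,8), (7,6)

(1,5) attacks row 9 at column 5.
(3,9) attacks row 9 at column 9 and diagonals 3.
(4,4) attacks row 9 at column 4 and diagonals 9.
(6,8) attacks row 9 at column 8 and diagonals 5.
(7,6) attacks row 9 at column 6 and diagonals 4, 8.
Attacked columns: {3, 4, 5, 6, 8, 9}. Safe: {1, 2, 7}.

columns 1, 2, 7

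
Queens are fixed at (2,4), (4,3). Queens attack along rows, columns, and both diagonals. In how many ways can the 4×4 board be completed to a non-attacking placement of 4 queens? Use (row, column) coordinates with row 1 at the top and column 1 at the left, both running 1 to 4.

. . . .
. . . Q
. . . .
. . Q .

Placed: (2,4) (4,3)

1

Branch on row 1: col 1 → 0; col 2 → 1.
Sum: 0 + 1 = 1.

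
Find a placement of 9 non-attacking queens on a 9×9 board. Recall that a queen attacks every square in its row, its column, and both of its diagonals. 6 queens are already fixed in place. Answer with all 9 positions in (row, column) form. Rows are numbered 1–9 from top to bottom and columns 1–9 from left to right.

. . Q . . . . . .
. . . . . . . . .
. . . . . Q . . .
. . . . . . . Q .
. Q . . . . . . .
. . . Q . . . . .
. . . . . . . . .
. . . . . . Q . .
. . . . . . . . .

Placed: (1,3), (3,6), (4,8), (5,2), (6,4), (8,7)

(1,3) (2,9) (3,6) (4,8) (5,2) (6,4) (7,1) (8,7) (9,5)

Row 2: attacked by (1,3)→{2,3,4}; (3,6)→{5,6,7}; (4,8)→{6,8}; (5,2)→{2,5}; (6,4)→{4,8}; (8,7)→{1,7}. Safe: 9. Place at column 9.
Row 7: attacked by (1,3)→{3,9}; (2,9)→{4,9}; (3,6)→{2,6}; (4,8)→{5,8}; (5,2)→{2,4}; (6,4)→{3,4,5}; (8,7)→{6,7,8}. Safe: 1. Place at column 1.
Row 9: attacked by (1,3)→{3}; (2,9)→{2,9}; (3,6)→{6}; (4,8)→{3,8}; (5,2)→{2,6}; (6,4)→{1,4,7}; (7,1)→{1,3}; (8,7)→{6,7,8}. Safe: 5. Place at column 5.
Columns [3, 9, 6, 8, 2, 4, 1, 7, 5], r−c [-2, -7, -3, -4, 3, 2, 6, 1, 4], r+c [4, 11, 9, 12, 7, 10, 8, 15, 14] are all distinct, so no two queens attack.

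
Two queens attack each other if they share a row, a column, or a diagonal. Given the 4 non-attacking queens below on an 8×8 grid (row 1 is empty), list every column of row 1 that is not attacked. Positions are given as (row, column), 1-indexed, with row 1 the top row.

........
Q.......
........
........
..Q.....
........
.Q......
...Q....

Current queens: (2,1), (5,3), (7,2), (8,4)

(2,1) attacks row 1 at column 1 and diagonals 2.
(5,3) attacks row 1 at column 3 and diagonals 7.
(7,2) attacks row 1 at column 2 and diagonals 8.
(8,4) attacks row 1 at column 4.
Attacked columns: {1, 2, 3, 4, 7, 8}. Safe: {5, 6}.

columns 5, 6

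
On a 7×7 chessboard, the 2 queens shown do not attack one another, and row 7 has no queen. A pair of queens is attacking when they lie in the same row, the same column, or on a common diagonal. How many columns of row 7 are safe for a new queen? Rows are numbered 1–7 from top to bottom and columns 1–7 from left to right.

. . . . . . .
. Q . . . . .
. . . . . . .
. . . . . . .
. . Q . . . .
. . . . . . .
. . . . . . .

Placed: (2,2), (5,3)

2

(2,2) attacks row 7 at column 2 and diagonals 7.
(5,3) attacks row 7 at column 3 and diagonals 1, 5.
Attacked columns: {1, 2, 3, 5, 7}. Safe: {4, 6}.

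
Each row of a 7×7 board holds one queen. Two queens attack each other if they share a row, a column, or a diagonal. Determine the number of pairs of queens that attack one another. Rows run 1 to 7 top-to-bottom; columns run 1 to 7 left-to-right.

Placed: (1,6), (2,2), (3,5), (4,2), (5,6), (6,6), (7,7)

7

Same column: (1,6)–(5,6) (column 6); (1,6)–(6,6) (column 6); (2,2)–(4,2) (column 2); (5,6)–(6,6) (column 6).
Same diagonal: (2,2)–(6,6) (|2−6| = |2−6| = 4); (2,2)–(7,7) (|2−7| = |2−7| = 5); (6,6)–(7,7) (|6−7| = |6−7| = 1).
Total attacking pairs: 7.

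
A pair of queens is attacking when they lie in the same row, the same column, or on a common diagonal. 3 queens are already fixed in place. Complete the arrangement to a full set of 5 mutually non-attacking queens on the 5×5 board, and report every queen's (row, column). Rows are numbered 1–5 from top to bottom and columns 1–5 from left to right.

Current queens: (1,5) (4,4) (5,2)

(1,5) (2,3) (3,1) (4,4) (5,2)

Row 2: attacked by (1,5)→{4,5}; (4,4)→{2,4}; (5,2)→{2,5}. Safe: 1, 3. Place at column 3.
Row 3: attacked by (1,5)→{3,5}; (2,3)→{2,3,4}; (4,4)→{3,4,5}; (5,2)→{2,4}. Safe: 1. Place at column 1.
Columns [5, 3, 1, 4, 2], r−c [-4, -1, 2, 0, 3], r+c [6, 5, 4, 8, 7] are all distinct, so no two queens attack.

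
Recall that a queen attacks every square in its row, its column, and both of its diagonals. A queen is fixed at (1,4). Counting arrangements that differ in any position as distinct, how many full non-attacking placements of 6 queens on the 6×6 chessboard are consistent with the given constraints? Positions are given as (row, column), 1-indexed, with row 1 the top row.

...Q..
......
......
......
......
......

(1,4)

Branch on row 2: col 1 → 1; col 2 → 0; col 6 → 0.
Sum: 1 + 0 + 0 = 1.

1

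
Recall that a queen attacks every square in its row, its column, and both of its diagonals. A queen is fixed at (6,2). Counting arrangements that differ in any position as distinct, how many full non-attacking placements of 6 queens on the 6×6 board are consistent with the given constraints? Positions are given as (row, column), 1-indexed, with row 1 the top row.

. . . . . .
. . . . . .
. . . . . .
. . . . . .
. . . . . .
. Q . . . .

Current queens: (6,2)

Branch on row 1: col 1 → 0; col 3 → 0; col 4 → 0; col 5 → 1; col 6 → 0.
Sum: 0 + 0 + 0 + 1 + 0 = 1.

1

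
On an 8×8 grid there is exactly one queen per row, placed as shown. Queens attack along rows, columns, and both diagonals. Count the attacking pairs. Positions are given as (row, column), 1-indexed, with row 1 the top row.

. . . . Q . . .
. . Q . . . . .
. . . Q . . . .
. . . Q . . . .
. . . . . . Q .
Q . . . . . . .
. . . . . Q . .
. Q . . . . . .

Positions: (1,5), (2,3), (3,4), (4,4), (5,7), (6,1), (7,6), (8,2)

Same column: (3,4)–(4,4) (column 4).
Same diagonal: (2,3)–(3,4) (|2−3| = |3−4| = 1); (3,4)–(6,1) (|3−6| = |4−1| = 3).
Total attacking pairs: 3.

3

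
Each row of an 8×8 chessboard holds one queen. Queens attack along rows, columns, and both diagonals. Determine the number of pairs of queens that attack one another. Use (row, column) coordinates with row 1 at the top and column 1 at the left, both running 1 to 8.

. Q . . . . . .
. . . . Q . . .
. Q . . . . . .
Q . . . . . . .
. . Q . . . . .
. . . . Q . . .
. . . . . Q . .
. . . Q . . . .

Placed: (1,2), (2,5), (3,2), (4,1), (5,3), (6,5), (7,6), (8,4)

6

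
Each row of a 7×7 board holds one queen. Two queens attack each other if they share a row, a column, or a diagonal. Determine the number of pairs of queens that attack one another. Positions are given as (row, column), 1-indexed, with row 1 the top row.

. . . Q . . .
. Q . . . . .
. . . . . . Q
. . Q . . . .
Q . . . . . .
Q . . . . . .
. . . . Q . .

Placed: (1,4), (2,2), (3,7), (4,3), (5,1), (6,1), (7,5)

2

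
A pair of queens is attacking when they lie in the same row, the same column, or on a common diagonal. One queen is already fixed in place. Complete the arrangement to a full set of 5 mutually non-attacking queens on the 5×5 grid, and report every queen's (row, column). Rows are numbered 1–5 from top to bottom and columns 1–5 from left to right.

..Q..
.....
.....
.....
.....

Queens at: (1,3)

(1,3) (2,1) (3,4) (4,2) (5,5)

Row 2: attacked by (1,3)→{2,3,4}. Safe: 1, 5. Place at column 1.
Row 3: attacked by (1,3)→{1,3,5}; (2,1)→{1,2}. Safe: 4. Place at column 4.
Row 4: attacked by (1,3)→{3}; (2,1)→{1,3}; (3,4)→{3,4,5}. Safe: 2. Place at column 2.
Row 5: attacked by (1,3)→{3}; (2,1)→{1,4}; (3,4)→{2,4}; (4,2)→{1,2,3}. Safe: 5. Place at column 5.
Columns [3, 1, 4, 2, 5], r−c [-2, 1, -1, 2, 0], r+c [4, 3, 7, 6, 10] are all distinct, so no two queens attack.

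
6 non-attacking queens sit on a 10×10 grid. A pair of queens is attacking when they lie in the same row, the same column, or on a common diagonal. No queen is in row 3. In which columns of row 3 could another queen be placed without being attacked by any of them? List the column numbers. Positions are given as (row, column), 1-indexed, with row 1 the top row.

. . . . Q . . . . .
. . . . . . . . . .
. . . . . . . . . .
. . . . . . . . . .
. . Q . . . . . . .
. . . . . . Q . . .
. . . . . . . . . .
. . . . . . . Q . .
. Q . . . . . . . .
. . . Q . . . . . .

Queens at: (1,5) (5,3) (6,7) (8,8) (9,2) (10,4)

columns 6, 9

(1,5) attacks row 3 at column 5 and diagonals 3, 7.
(5,3) attacks row 3 at column 3 and diagonals 1, 5.
(6,7) attacks row 3 at column 7 and diagonals 4, 10.
(8,8) attacks row 3 at column 8 and diagonals 3.
(9,2) attacks row 3 at column 2 and diagonals 8.
(10,4) attacks row 3 at column 4.
Attacked columns: {1, 2, 3, 4, 5, 7, 8, 10}. Safe: {6, 9}.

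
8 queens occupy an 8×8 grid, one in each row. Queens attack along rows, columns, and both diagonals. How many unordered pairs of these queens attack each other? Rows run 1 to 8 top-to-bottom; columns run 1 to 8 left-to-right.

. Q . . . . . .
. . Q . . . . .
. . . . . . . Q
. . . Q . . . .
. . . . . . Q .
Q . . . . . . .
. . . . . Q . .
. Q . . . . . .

Same column: (1,2)–(8,2) (column 2).
Same diagonal: (1,2)–(2,3) (|1−2| = |2−3| = 1).
Total attacking pairs: 2.

2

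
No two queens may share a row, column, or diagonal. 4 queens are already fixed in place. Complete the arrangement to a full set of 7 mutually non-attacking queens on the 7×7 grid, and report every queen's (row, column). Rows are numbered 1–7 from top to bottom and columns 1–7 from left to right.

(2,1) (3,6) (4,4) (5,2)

(1,3) (2,1) (3,6) (4,4) (5,2) (6,7) (7,5)

Row 1: attacked by (2,1)→{1,2}; (3,6)→{4,6}; (4,4)→{1,4,7}; (5,2)→{2,6}. Safe: 3, 5. Place at column 3.
Row 6: attacked by (1,3)→{3}; (2,1)→{1,5}; (3,6)→{3,6}; (4,4)→{2,4,6}; (5,2)→{1,2,3}. Safe: 7. Place at column 7.
Row 7: attacked by (1,3)→{3}; (2,1)→{1,6}; (3,6)→{2,6}; (4,4)→{1,4,7}; (5,2)→{2,4}; (6,7)→{6,7}. Safe: 5. Place at column 5.
Columns [3, 1, 6, 4, 2, 7, 5], r−c [-2, 1, -3, 0, 3, -1, 2], r+c [4, 3, 9, 8, 7, 13, 12] are all distinct, so no two queens attack.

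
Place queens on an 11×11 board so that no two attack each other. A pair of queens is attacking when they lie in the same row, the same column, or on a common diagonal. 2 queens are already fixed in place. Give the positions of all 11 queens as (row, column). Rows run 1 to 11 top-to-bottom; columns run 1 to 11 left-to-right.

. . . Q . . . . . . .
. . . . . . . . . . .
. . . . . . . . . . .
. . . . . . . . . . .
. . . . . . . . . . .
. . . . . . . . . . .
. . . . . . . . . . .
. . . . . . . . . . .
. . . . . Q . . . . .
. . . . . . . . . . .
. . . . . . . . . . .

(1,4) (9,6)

(1,4) (2,10) (3,8) (4,5) (5,11) (6,1) (7,7) (8,2) (9,6) (10,3) (11,9)

Row 2: attacked by (1,4)→{3,4,5}; (9,6)→{6}. Safe: 1, 2, 7, 8, 9, 10, 11. Place at column 10.
Row 3: attacked by (1,4)→{2,4,6}; (2,10)→{9,10,11}; (9,6)→{6}. Safe: 1, 3, 5, 7, 8. Place at column 8.
Row 4: attacked by (1,4)→{1,4,7}; (2,10)→{8,10}; (3,8)→{7,8,9}; (9,6)→{1,6,11}. Safe: 2, 3, 5. Place at column 5.
Row 5: attacked by (1,4)→{4,8}; (2,10)→{7,10}; (3,8)→{6,8,10}; (4,5)→{4,5,6}; (9,6)→{2,6,10}. Safe: 1, 3, 9, 11. Place at column 11.
Row 6: attacked by (1,4)→{4,9}; (2,10)→{6,10}; (3,8)→{5,8,11}; (4,5)→{3,5,7}; (5,11)→{10,11}; (9,6)→{3,6,9}. Safe: 1, 2. Place at column 1.
Row 7: attacked by (1,4)→{4,10}; (2,10)→{5,10}; (3,8)→{4,8}; (4,5)→{2,5,8}; (5,11)→{9,11}; (6,1)→{1,2}; (9,6)→{4,6,8}. Safe: 3, 7. Place at column 7.
Row 8: attacked by (1,4)→{4,11}; (2,10)→{4,10}; (3,8)→{3,8}; (4,5)→{1,5,9}; (5,11)→{8,11}; (6,1)→{1,3}; (7,7)→{6,7,8}; (9,6)→{5,6,7}. Safe: 2. Place at column 2.
Row 10: attacked by (1,4)→{4}; (2,10)→{2,10}; (3,8)→{1,8}; (4,5)→{5,11}; (5,11)→{6,11}; (6,1)→{1,5}; (7,7)→{4,7,10}; (8,2)→{2,4}; (9,6)→{5,6,7}. Safe: 3, 9. Place at column 3.
Row 11: attacked by (1,4)→{4}; (2,10)→{1,10}; (3,8)→{8}; (4,5)→{5}; (5,11)→{5,11}; (6,1)→{1,6}; (7,7)→{3,7,11}; (8,2)→{2,5}; (9,6)→{4,6,8}; (10,3)→{2,3,4}. Safe: 9. Place at column 9.
Columns [4, 10, 8, 5, 11, 1, 7, 2, 6, 3, 9], r−c [-3, -8, -5, -1, -6, 5, 0, 6, 3, 7, 2], r+c [5, 12, 11, 9, 16, 7, 14, 10, 15, 13, 20] are all distinct, so no two queens attack.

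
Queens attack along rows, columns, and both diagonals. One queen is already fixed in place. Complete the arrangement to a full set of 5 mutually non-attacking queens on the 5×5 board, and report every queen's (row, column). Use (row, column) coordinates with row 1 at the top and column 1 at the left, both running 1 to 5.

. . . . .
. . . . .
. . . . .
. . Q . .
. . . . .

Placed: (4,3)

(1,2) (2,4) (3,1) (4,3) (5,5)

Row 1: attacked by (4,3)→{3}. Safe: 1, 2, 4, 5. Place at column 2.
Row 2: attacked by (1,2)→{1,2,3}; (4,3)→{1,3,5}. Safe: 4. Place at column 4.
Row 3: attacked by (1,2)→{2,4}; (2,4)→{3,4,5}; (4,3)→{2,3,4}. Safe: 1. Place at column 1.
Row 5: attacked by (1,2)→{2}; (2,4)→{1,4}; (3,1)→{1,3}; (4,3)→{2,3,4}. Safe: 5. Place at column 5.
Columns [2, 4, 1, 3, 5], r−c [-1, -2, 2, 1, 0], r+c [3, 6, 4, 7, 10] are all distinct, so no two queens attack.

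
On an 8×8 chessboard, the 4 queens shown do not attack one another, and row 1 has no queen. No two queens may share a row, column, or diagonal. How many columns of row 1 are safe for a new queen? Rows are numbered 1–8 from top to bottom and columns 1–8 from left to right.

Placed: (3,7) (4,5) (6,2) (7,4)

(3,7) attacks row 1 at column 7 and diagonals 5.
(4,5) attacks row 1 at column 5 and diagonals 2, 8.
(6,2) attacks row 1 at column 2 and diagonals 7.
(7,4) attacks row 1 at column 4.
Attacked columns: {2, 4, 5, 7, 8}. Safe: {1, 3, 6}.

3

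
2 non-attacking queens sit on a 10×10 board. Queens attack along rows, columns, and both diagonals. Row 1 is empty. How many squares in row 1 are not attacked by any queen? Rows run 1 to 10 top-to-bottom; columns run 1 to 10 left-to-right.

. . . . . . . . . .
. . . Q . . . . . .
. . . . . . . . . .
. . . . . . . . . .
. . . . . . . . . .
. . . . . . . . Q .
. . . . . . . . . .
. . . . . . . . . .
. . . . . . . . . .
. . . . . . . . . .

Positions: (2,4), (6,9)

6

(2,4) attacks row 1 at column 4 and diagonals 3, 5.
(6,9) attacks row 1 at column 9 and diagonals 4.
Attacked columns: {3, 4, 5, 9}. Safe: {1, 2, 6, 7, 8, 10}.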